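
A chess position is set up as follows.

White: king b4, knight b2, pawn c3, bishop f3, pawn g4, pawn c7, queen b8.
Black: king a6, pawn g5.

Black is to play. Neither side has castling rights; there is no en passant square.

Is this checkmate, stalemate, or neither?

stalemate

Black to move; black king on a6.
In check: no.
King squares — a5: attacked by Kb4; b5: attacked by Kb4; b6: attacked by Qb8; a7: attacked by Qb8; b7: attacked by Bf3.
Legal moves for Black: none.
Not in check and no legal moves → stalemate.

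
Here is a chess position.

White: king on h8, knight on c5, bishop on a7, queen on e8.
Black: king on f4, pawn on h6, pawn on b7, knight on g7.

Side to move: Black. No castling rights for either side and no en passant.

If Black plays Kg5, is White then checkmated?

no

After Kg5: white king on h8; in check: no.
White is not in check, so this cannot be checkmate.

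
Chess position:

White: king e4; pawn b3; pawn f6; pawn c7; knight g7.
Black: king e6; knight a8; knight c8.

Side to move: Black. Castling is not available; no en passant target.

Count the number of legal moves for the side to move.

Black to move; king on e6.
In check: yes, from the white knight on g7.
Legal moves: Kf7, Kd7, Kxf6, Kd6.
Count: 4.

4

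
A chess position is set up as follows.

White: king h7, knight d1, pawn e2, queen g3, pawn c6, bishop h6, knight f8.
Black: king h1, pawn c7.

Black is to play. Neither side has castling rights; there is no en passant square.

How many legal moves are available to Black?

Black to move; king on h1.
In check: no.
Legal moves: none.
Count: 0.

0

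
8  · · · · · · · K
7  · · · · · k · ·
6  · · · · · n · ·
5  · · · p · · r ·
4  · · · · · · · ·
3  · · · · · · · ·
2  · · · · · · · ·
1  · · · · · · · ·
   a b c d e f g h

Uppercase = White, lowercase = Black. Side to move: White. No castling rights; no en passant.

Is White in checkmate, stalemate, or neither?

White to move; white king on h8.
In check: no.
King squares — g7: attacked by Rg5; h7: attacked by Nf6; g8: attacked by Rg5.
Legal moves for White: none.
Not in check and no legal moves → stalemate.

stalemate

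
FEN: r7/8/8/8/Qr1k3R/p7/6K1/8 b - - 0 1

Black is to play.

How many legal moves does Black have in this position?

6

Black to move; king on d4.
In check: yes, from the white rook on h4.
Legal moves: Ke5, Kd5, Kc5, Ke3, Kd3, Kc3.
Count: 6.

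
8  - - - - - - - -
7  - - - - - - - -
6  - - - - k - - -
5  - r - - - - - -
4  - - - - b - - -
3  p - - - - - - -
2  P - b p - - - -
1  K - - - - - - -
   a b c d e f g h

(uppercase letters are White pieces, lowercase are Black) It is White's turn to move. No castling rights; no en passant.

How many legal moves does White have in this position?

White to move; king on a1.
In check: no.
Legal moves: none.
Count: 0.

0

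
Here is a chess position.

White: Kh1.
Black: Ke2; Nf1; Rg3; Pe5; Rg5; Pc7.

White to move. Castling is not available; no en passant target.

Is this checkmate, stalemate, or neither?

White to move; white king on h1.
In check: no.
King squares — g1: attacked by Rg3; g2: attacked by Rg3; h2: attacked by Nf1.
Legal moves for White: none.
Not in check and no legal moves → stalemate.

stalemate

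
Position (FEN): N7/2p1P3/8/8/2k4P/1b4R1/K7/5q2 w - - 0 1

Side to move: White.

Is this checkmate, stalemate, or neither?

neither

White to move; white king on a2.
In check: yes, from the black bishop on b3.
King squares — a1: attacked by Qf1; b1: attacked by Qf1; b2: available; a3: available; b3: attacked by Kc4.
Legal moves for White: Ka3, Kb2, Rxb3.
White is in check but has 3 legal moves → neither.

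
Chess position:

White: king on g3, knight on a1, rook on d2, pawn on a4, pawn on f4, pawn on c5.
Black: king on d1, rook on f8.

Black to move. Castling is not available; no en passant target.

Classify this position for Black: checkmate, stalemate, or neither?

neither

Black to move; black king on d1.
In check: yes, from the white rook on d2.
King squares — c1: available; e1: available; c2: attacked by Na1; d2: available; e2: attacked by Rd2.
Legal moves for Black: Kxd2, Ke1, Kc1.
Black is in check but has 3 legal moves → neither.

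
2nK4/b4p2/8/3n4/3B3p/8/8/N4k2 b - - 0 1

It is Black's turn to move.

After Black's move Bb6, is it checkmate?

no

After Bb6: white king on d8; in check: yes, from the black bishop on b6.
White has 4 legal replies: Ke8, Kxc8, Kd7, Bxb6.
In check but a legal move exists → not checkmate.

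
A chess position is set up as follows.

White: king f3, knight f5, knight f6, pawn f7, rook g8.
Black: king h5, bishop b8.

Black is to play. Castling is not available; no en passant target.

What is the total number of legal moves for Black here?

Black to move; king on h5.
In check: yes, from the white knight on f6.
Legal moves: none.
Count: 0.

0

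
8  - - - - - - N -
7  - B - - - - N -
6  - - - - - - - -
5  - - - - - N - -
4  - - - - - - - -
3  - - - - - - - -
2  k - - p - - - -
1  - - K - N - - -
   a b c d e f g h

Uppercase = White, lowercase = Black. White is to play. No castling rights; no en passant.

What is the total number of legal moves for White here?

3

White to move; king on c1.
In check: yes, from the black pawn on d2.
Legal moves: Kxd2, Kc2, Kd1.
Count: 3.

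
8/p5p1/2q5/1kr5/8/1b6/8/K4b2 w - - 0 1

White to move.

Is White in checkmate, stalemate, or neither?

neither

White to move; white king on a1.
In check: no.
Legal moves for White: Kb2, Kb1.
White has 2 legal moves and is not in check → neither.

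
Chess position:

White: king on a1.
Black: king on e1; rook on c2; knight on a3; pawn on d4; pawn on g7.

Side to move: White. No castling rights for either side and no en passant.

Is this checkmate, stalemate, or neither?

White to move; white king on a1.
In check: no.
King squares — b1: attacked by Na3; a2: attacked by Rc2; b2: attacked by Rc2.
Legal moves for White: none.
Not in check and no legal moves → stalemate.

stalemate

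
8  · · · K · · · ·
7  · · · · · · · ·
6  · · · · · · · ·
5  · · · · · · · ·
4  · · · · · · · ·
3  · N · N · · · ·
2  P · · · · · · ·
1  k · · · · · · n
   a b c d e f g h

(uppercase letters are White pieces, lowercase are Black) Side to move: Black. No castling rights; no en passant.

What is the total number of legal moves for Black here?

2

Black to move; king on a1.
In check: yes, from the white knight on b3.
Legal moves: Kxa2, Kb1.
Count: 2.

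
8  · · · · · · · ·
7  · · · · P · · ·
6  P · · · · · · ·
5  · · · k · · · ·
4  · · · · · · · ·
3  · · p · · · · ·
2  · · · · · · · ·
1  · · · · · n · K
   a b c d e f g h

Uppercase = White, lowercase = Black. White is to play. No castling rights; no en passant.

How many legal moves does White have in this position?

7

White to move; king on h1.
In check: no.
Legal moves: Kg2, Kg1, e8=Q, e8=R, e8=B, e8=N, a7.
Count: 7.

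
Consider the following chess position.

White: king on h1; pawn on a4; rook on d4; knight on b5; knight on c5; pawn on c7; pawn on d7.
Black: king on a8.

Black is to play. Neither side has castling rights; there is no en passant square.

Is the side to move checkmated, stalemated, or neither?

stalemate

Black to move; black king on a8.
In check: no.
King squares — a7: attacked by Nb5; b7: attacked by Nc5; b8: attacked by Pc7.
Legal moves for Black: none.
Not in check and no legal moves → stalemate.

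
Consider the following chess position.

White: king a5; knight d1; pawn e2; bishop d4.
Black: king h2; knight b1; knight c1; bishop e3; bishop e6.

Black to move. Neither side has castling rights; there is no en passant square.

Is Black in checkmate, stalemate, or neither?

Black to move; black king on h2.
In check: no.
Legal moves for Black include: Bg8, Bc8, Bf7, Bd7, Bf5, Bd5, Bg4, Bc4, Bh3, Bb3, Ba2, Bh6, Bg5, Bf4, Bxd4, Bf2, Bd2+, Bg1, ... (list truncated; more exist).
Black has legal moves and is not in check → neither.

neither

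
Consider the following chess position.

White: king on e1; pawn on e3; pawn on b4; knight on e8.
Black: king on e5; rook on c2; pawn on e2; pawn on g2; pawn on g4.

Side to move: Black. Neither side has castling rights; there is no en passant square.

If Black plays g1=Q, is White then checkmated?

yes

After g1=Q: white king on e1; in check: yes, from the black queen on g1.
King squares — d1: attacked by Qg1; f1: attacked by Qg1; d2: attacked by Rc2; e2: attacked by Rc2; f2: attacked by Qg1.
White has no legal moves → checkmate.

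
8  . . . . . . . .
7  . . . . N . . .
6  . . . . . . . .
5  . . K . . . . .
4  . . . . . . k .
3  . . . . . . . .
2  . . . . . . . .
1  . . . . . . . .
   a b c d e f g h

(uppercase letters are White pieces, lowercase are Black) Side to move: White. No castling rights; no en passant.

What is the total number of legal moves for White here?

14

White to move; king on c5.
In check: no.
Legal moves: Ng8, Nc8, Ng6, Nc6, Nf5, Nd5, Kd6, Kc6, Kb6, Kd5, Kb5, Kd4, Kc4, Kb4.
Count: 14.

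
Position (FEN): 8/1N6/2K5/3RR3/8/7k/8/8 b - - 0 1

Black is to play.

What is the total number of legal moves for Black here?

Black to move; king on h3.
In check: no.
Legal moves: Kh4, Kg4, Kg3, Kh2, Kg2.
Count: 5.

5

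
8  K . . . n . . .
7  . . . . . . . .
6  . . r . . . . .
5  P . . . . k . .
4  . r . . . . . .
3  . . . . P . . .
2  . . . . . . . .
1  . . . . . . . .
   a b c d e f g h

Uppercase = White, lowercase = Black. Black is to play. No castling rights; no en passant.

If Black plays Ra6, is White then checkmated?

After Ra6: white king on a8; in check: yes, from the black rook on a6.
King squares — a7: attacked by Ra6; b7: attacked by Rb4; b8: attacked by Rb4.
White has no legal moves → checkmate.

yes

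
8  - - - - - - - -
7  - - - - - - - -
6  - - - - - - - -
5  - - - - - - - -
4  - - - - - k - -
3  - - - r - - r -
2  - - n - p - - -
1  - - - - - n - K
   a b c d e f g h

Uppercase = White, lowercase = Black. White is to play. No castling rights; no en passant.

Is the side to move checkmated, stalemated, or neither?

White to move; white king on h1.
In check: no.
King squares — g1: attacked by Rg3; g2: attacked by Rg3; h2: attacked by Nf1.
Legal moves for White: none.
Not in check and no legal moves → stalemate.

stalemate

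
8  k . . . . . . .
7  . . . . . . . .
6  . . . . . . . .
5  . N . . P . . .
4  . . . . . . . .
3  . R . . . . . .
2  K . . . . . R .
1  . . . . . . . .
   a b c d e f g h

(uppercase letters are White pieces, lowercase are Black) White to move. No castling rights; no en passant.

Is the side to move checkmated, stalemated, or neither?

neither

White to move; white king on a2.
In check: no.
Legal moves for White include: Nc7+, Na7, Nd6, Nd4, Nc3, Na3, Rb4, Rh3, Rbg3, Rf3, Re3, Rd3, Rc3, Ra3+, Rbb2, Rb1, Rg8+, Rg7, ... (list truncated; more exist).
White has legal moves and is not in check → neither.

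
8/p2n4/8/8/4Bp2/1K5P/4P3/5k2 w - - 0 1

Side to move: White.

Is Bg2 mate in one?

After Bg2: black king on f1; in check: yes, from the white bishop on g2.
Black has 5 legal replies: Kxg2, Kf2, Kxe2, Kg1, Ke1.
In check but a legal move exists → not checkmate.

no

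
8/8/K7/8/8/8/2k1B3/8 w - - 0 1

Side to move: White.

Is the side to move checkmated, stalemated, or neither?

neither

White to move; white king on a6.
In check: no.
Legal moves for White: Kb7, Ka7, Kb6, Kb5, Ka5, Bh5, Bb5, Bg4, Bc4, Bf3, Bd3+, Bf1, Bd1+.
White has 13 legal moves and is not in check → neither.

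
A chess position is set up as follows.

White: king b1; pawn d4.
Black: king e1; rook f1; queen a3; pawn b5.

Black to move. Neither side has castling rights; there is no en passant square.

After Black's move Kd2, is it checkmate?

yes

After Kd2: white king on b1; in check: yes, from the black rook on f1.
King squares — a1: attacked by Rf1; c1: attacked by Rf1; a2: attacked by Qa3; b2: attacked by Qa3; c2: attacked by Kd2.
White has no legal moves → checkmate.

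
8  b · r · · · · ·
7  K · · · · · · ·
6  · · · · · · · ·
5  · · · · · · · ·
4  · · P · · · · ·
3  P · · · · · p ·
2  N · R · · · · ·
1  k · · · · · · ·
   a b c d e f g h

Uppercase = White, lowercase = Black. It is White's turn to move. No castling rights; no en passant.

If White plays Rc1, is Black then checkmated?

no

After Rc1: black king on a1; in check: yes, from the white rook on c1.
Black has 2 legal replies: Kb2, Kxa2.
In check but a legal move exists → not checkmate.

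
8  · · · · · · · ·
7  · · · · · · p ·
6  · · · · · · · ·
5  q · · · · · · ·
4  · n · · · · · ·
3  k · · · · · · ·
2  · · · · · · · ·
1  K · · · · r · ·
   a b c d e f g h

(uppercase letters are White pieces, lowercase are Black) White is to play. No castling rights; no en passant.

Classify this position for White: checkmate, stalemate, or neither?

White to move; white king on a1.
In check: yes, from the black rook on f1.
King squares — b1: attacked by Rf1; a2: attacked by Ka3; b2: attacked by Ka3.
Legal moves for White: none.
In check with no legal moves → checkmate.

checkmate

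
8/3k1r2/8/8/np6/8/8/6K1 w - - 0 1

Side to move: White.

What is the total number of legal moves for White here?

White to move; king on g1.
In check: no.
Legal moves: Kh2, Kg2, Kh1.
Count: 3.

3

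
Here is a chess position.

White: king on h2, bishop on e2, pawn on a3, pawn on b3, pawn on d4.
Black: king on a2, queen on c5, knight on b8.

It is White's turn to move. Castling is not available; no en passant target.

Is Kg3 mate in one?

After Kg3: black king on a2; in check: no.
Black is not in check, so this cannot be checkmate.

no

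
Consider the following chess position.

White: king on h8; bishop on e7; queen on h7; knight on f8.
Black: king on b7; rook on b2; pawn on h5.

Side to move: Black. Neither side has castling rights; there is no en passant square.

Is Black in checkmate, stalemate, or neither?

neither

Black to move; black king on b7.
In check: no.
Legal moves for Black include: Kc8, Kb8, Ka8, Kc7, Ka7, Kc6, Kb6, Ka6, Rb6, Rb5, Rb4, Rb3, Rh2, Rg2, Rf2, Re2, Rd2, Rc2, ... (list truncated; more exist).
Black has legal moves and is not in check → neither.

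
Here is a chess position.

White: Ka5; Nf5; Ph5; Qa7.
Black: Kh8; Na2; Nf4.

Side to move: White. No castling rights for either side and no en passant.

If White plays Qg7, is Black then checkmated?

yes

After Qg7: black king on h8; in check: yes, from the white queen on g7.
King squares — g7: attacked by Nf5; h7: attacked by Qg7; g8: attacked by Qg7.
Black has no legal moves → checkmate.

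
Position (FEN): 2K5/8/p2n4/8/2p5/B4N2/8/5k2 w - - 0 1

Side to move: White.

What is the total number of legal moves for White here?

5

White to move; king on c8.
In check: yes, from the black knight on d6.
Legal moves: Kd8, Kb8, Kd7, Kc7, Bxd6.
Count: 5.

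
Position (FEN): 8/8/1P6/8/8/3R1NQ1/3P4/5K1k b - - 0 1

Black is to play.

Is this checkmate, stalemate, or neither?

stalemate

Black to move; black king on h1.
In check: no.
King squares — g1: attacked by Kf1; g2: attacked by Kf1; h2: attacked by Nf3.
Legal moves for Black: none.
Not in check and no legal moves → stalemate.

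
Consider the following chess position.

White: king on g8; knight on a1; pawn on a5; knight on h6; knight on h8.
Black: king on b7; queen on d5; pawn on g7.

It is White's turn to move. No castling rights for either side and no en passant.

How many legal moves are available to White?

5

White to move; king on g8.
In check: yes, from the black queen on d5.
Legal moves: Kf8, Kh7, Kxg7, N8f7, N6f7.
Count: 5.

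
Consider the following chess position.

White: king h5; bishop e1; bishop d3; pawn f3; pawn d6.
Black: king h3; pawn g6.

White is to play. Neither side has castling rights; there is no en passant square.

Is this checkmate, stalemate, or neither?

White to move; white king on h5.
In check: yes, from the black pawn on g6.
Legal moves for White: Kh6, Kxg6, Kg5, Bxg6.
White is in check but has 4 legal moves → neither.

neither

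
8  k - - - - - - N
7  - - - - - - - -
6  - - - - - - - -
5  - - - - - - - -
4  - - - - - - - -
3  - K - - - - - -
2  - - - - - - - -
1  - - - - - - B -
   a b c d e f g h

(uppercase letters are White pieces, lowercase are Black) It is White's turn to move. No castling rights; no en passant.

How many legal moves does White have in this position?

White to move; king on b3.
In check: no.
Legal moves: Nf7, Ng6, Kc4, Kb4, Ka4, Kc3, Ka3, Kc2, Kb2, Ka2, Ba7, Bb6, Bc5, Bd4, Be3, Bh2, Bf2.
Count: 17.

17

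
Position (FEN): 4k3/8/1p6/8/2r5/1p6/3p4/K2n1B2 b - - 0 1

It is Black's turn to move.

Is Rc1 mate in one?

After Rc1: white king on a1; in check: yes, from the black rook on c1.
King squares — b1: attacked by Rc1; a2: attacked by Pb3; b2: attacked by Nd1.
White has no legal moves → checkmate.

yes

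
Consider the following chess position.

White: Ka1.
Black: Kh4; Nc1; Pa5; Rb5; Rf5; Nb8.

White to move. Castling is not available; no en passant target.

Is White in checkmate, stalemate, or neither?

stalemate

White to move; white king on a1.
In check: no.
King squares — b1: attacked by Rb5; a2: attacked by Nc1; b2: attacked by Rb5.
Legal moves for White: none.
Not in check and no legal moves → stalemate.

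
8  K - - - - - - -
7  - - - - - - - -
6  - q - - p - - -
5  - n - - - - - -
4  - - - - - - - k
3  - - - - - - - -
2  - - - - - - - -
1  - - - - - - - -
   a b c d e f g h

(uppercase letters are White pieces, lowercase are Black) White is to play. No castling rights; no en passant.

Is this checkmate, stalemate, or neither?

stalemate

White to move; white king on a8.
In check: no.
King squares — a7: attacked by Nb5; b7: attacked by Qb6; b8: attacked by Qb6.
Legal moves for White: none.
Not in check and no legal moves → stalemate.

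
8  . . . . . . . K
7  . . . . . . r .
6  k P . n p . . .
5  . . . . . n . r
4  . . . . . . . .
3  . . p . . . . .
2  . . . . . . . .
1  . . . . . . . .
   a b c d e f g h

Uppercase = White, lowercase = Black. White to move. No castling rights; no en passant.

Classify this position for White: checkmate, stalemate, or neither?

checkmate

White to move; white king on h8.
In check: yes, from the black rook on h5.
King squares — g7: attacked by Nf5; h7: attacked by Rh5; g8: attacked by Rg7.
Legal moves for White: none.
In check with no legal moves → checkmate.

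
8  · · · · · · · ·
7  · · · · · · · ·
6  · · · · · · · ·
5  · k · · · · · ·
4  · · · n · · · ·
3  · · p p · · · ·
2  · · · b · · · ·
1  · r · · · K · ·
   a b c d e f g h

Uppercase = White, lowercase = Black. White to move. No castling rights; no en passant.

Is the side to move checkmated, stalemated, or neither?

White to move; white king on f1.
In check: yes, from the black rook on b1.
King squares — e1: attacked by Rb1; g1: attacked by Rb1; e2: attacked by Pd3; f2: available; g2: available.
Legal moves for White: Kg2, Kf2.
White is in check but has 2 legal moves → neither.

neither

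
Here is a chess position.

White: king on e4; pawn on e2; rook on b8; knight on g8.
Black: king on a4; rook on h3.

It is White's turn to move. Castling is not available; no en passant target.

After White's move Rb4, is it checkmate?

After Rb4: black king on a4; in check: yes, from the white rook on b4.
Black has 3 legal replies: Ka5, Kxb4, Ka3.
In check but a legal move exists → not checkmate.

no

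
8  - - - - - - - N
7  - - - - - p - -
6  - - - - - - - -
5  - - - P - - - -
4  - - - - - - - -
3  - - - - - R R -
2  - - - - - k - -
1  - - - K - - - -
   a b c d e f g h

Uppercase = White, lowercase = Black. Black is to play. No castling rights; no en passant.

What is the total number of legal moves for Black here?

Black to move; king on f2.
In check: yes, from the white rook on f3.
Legal moves: none.
Count: 0.

0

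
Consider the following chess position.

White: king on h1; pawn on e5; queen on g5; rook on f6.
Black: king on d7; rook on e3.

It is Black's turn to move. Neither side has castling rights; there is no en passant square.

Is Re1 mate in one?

no

After Re1: white king on h1; in check: yes, from the black rook on e1.
White has 4 legal replies: Kh2, Kg2, Rf1, Qg1.
In check but a legal move exists → not checkmate.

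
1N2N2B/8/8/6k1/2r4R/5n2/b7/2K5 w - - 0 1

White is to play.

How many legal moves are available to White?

4

White to move; king on c1.
In check: yes, from the black rook on c4.
Legal moves: Kb2, Kd1, Bc3, Rxc4.
Count: 4.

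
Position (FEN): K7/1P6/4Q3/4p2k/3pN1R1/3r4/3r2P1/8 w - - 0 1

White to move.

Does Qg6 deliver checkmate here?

yes

After Qg6: black king on h5; in check: yes, from the white queen on g6.
King squares — g4: attacked by Qg6; h4: attacked by Rg4; g5: attacked by Ne4; g6: attacked by Rg4; h6: attacked by Qg6.
Black has no legal moves → checkmate.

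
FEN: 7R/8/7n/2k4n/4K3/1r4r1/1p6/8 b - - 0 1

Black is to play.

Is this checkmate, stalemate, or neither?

Black to move; black king on c5.
In check: no.
Legal moves for Black include: Ng8, Nf7, Nf5, Ng4, Ng7, Nf6+, Nf4, Kd6, Kc6, Kb6, Kb5, Kc4, Kb4, Rg8, Rg7, Rg6, Rg5, Rg4+, ... (list truncated; more exist).
Black has legal moves and is not in check → neither.

neither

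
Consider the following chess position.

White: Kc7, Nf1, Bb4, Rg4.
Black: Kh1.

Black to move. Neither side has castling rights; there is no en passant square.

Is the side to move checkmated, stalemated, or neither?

Black to move; black king on h1.
In check: no.
King squares — g1: attacked by Rg4; g2: attacked by Rg4; h2: attacked by Nf1.
Legal moves for Black: none.
Not in check and no legal moves → stalemate.

stalemate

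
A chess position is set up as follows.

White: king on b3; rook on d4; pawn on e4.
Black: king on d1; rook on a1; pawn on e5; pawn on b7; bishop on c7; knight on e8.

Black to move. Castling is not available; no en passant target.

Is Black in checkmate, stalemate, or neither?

neither

Black to move; black king on d1.
In check: yes, from the white rook on d4.
Legal moves for Black: Ke2, Ke1, Kc1, exd4.
Black is in check but has 4 legal moves → neither.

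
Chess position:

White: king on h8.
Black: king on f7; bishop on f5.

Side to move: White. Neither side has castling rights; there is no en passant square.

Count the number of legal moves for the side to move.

0

White to move; king on h8.
In check: no.
Legal moves: none.
Count: 0.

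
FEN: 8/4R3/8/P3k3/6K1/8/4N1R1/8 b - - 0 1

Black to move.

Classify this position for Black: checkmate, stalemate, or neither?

neither

Black to move; black king on e5.
In check: yes, from the white rook on e7.
King squares — d4: attacked by Ne2; e4: attacked by Re7; f4: attacked by Ne2; d5: available; f5: attacked by Kg4; d6: available; e6: attacked by Re7; f6: available.
Legal moves for Black: Kf6, Kd6, Kd5.
Black is in check but has 3 legal moves → neither.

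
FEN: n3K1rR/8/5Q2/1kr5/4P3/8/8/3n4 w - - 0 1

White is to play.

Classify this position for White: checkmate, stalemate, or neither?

neither

White to move; white king on e8.
In check: yes, from the black rook on g8.
King squares — d7: available; e7: available; f7: available; d8: attacked by Rg8; f8: attacked by Rg8.
Legal moves for White: Kf7, Ke7, Kd7, Rxg8, Qf8.
White is in check but has 5 legal moves → neither.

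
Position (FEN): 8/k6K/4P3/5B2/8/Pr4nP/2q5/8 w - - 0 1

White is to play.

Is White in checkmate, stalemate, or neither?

neither

White to move; white king on h7.
In check: no.
Legal moves for White: Kh8, Kg8, Kg7, Kh6, Kg6, Bg6, Be4, Bd3, Bxc2, e7, h4, a4.
White has 12 legal moves and is not in check → neither.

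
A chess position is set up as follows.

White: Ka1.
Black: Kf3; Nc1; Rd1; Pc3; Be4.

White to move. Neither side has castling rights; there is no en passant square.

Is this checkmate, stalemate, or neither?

White to move; white king on a1.
In check: no.
King squares — b1: attacked by Be4; a2: attacked by Nc1; b2: attacked by Pc3.
Legal moves for White: none.
Not in check and no legal moves → stalemate.

stalemate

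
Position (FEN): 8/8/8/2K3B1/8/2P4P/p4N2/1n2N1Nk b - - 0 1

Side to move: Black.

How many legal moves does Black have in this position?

2

Black to move; king on h1.
In check: yes, from the white knight on f2.
Legal moves: Kh2, Kxg1.
Count: 2.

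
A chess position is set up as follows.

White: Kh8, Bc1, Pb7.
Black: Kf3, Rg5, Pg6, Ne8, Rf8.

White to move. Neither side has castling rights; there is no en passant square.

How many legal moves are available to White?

1

White to move; king on h8.
In check: yes, from the black rook on f8.
Legal moves: Kh7.
Count: 1.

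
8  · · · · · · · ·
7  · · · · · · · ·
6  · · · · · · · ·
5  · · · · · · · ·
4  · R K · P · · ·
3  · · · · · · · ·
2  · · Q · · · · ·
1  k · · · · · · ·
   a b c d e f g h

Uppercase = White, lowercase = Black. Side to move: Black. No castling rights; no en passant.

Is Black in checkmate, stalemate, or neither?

Black to move; black king on a1.
In check: no.
King squares — b1: attacked by Qc2; a2: attacked by Qc2; b2: attacked by Qc2.
Legal moves for Black: none.
Not in check and no legal moves → stalemate.

stalemate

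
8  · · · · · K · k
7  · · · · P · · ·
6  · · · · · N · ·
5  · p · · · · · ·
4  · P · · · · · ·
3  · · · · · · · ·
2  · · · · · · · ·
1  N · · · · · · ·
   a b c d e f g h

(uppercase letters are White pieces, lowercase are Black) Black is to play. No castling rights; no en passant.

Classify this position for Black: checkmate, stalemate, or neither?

Black to move; black king on h8.
In check: no.
King squares — g7: attacked by Kf8; h7: attacked by Nf6; g8: attacked by Nf6.
Legal moves for Black: none.
Not in check and no legal moves → stalemate.

stalemate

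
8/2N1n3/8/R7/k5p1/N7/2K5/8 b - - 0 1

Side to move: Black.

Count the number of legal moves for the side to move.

Black to move; king on a4.
In check: yes, from the white rook on a5.
Legal moves: Kxa5, Kb4.
Count: 2.

2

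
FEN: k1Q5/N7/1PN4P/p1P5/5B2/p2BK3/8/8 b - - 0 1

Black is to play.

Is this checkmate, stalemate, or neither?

checkmate

Black to move; black king on a8.
In check: yes, from the white queen on c8.
King squares — a7: attacked by Pb6; b7: attacked by Qc8; b8: attacked by Bf4.
Legal moves for Black: none.
In check with no legal moves → checkmate.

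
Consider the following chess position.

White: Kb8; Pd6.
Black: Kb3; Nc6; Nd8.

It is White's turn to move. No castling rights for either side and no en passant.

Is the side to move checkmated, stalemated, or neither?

White to move; white king on b8.
In check: yes, from the black knight on c6.
Legal moves for White: Kc8, Ka8, Kc7.
White is in check but has 3 legal moves → neither.

neither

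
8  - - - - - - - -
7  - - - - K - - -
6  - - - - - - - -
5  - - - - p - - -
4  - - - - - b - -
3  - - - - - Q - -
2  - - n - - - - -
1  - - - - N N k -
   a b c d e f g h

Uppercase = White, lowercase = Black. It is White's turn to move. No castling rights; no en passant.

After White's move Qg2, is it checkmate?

yes

After Qg2: black king on g1; in check: yes, from the white queen on g2.
King squares — f1: attacked by Qg2; h1: attacked by Qg2; f2: attacked by Qg2; g2: attacked by Ne1; h2: attacked by Nf1.
Black has no legal moves → checkmate.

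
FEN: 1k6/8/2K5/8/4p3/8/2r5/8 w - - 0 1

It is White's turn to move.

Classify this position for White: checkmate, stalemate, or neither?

White to move; white king on c6.
In check: yes, from the black rook on c2.
King squares — b5: available; c5: attacked by Rc2; d5: available; b6: available; d6: available; b7: attacked by Kb8; c7: attacked by Rc2; d7: available.
Legal moves for White: Kd7, Kd6, Kb6, Kd5, Kb5.
White is in check but has 5 legal moves → neither.

neither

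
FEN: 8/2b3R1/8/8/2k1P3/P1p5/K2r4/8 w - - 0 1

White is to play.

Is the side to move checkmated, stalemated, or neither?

White to move; white king on a2.
In check: yes, from the black rook on d2.
King squares — a1: available; b1: available; b2: attacked by Rd2; a3: own pawn; b3: attacked by Kc4.
Legal moves for White: Kb1, Ka1.
White is in check but has 2 legal moves → neither.

neither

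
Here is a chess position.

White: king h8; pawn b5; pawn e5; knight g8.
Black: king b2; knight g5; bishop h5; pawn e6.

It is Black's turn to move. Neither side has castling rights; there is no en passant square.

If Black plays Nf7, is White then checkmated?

no

After Nf7: white king on h8; in check: yes, from the black knight on f7.
White has 2 legal replies: Kh7, Kg7.
In check but a legal move exists → not checkmate.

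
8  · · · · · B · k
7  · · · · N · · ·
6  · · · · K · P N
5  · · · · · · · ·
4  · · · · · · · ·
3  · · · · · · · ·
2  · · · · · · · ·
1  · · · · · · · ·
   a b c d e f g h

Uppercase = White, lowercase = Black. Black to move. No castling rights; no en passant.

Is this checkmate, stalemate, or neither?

stalemate

Black to move; black king on h8.
In check: no.
King squares — g7: attacked by Bf8; h7: attacked by Pg6; g8: attacked by Nh6.
Legal moves for Black: none.
Not in check and no legal moves → stalemate.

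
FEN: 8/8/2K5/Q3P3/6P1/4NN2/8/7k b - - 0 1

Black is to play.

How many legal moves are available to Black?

0

Black to move; king on h1.
In check: no.
Legal moves: none.
Count: 0.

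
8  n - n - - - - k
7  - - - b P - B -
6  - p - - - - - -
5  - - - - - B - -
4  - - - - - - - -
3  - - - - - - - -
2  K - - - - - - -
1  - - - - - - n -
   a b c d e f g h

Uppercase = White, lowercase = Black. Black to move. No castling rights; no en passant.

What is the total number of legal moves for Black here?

Black to move; king on h8.
In check: yes, from the white bishop on g7.
Legal moves: Kg8, Kxg7.
Count: 2.

2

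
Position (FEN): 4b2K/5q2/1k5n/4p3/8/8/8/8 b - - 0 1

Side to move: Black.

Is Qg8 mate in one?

yes

After Qg8: white king on h8; in check: yes, from the black queen on g8.
King squares — g7: attacked by Qg8; h7: attacked by Qg8; g8: attacked by Nh6.
White has no legal moves → checkmate.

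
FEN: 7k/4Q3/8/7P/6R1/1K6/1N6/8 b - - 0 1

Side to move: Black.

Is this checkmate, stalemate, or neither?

Black to move; black king on h8.
In check: no.
King squares — g7: attacked by Rg4; h7: attacked by Qe7; g8: attacked by Rg4.
Legal moves for Black: none.
Not in check and no legal moves → stalemate.

stalemate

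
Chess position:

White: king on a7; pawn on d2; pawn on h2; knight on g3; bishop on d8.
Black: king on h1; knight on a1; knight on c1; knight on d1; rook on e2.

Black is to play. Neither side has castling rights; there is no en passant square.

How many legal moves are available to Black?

3

Black to move; king on h1.
In check: yes, from the white knight on g3.
Legal moves: Kxh2, Kg2, Kg1.
Count: 3.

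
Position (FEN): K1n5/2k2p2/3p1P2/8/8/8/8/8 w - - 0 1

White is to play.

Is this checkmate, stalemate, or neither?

White to move; white king on a8.
In check: no.
King squares — a7: attacked by Nc8; b7: attacked by Kc7; b8: attacked by Kc7.
Legal moves for White: none.
Not in check and no legal moves → stalemate.

stalemate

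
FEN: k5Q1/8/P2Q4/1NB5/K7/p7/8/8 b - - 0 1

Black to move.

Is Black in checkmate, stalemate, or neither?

checkmate

Black to move; black king on a8.
In check: yes, from the white queen on g8.
King squares — a7: attacked by Nb5; b7: attacked by Pa6; b8: attacked by Qd6.
Legal moves for Black: none.
In check with no legal moves → checkmate.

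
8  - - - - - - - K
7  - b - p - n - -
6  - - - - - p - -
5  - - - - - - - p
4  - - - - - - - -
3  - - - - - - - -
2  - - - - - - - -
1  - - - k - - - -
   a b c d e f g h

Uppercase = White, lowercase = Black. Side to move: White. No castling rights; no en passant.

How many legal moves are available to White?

White to move; king on h8.
In check: yes, from the black knight on f7.
Legal moves: Kg8, Kh7, Kg7.
Count: 3.

3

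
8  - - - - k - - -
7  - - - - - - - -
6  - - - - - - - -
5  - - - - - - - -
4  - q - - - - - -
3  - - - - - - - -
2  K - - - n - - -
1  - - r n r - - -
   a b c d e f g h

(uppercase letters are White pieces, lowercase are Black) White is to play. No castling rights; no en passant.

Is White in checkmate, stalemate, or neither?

White to move; white king on a2.
In check: no.
King squares — a1: attacked by Rc1; b1: attacked by Rc1; b2: attacked by Nd1; a3: attacked by Qb4; b3: attacked by Qb4.
Legal moves for White: none.
Not in check and no legal moves → stalemate.

stalemate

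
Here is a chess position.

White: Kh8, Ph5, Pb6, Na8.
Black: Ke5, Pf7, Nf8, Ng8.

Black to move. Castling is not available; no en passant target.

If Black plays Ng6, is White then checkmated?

After Ng6: white king on h8; in check: yes, from the black knight on g6.
White has 4 legal replies: Kxg8, Kh7, Kg7, hxg6.
In check but a legal move exists → not checkmate.

no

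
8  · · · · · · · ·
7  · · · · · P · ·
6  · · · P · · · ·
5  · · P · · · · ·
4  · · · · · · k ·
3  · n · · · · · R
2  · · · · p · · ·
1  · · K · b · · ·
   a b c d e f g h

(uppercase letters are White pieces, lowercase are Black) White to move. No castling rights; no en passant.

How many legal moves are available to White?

4

White to move; king on c1.
In check: yes, from the black knight on b3.
Legal moves: Kc2, Kb2, Kb1, Rxb3.
Count: 4.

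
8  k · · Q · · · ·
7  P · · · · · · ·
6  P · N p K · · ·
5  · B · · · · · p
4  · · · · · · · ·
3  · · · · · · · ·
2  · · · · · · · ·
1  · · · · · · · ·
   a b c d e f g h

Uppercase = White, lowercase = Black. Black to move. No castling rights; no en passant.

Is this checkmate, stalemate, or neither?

Black to move; black king on a8.
In check: yes, from the white queen on d8.
King squares — a7: attacked by Nc6; b7: attacked by Pa6; b8: attacked by Nc6.
Legal moves for Black: none.
In check with no legal moves → checkmate.

checkmate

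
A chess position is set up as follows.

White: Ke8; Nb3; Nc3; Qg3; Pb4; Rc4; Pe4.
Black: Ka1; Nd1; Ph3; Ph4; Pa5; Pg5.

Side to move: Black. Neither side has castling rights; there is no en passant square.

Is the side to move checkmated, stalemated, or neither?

Black to move; black king on a1.
In check: yes, from the white knight on b3.
King squares — b1: attacked by Nc3; a2: attacked by Nc3; b2: available.
Legal moves for Black: Kb2.
Black is in check but has 1 legal move → neither.

neither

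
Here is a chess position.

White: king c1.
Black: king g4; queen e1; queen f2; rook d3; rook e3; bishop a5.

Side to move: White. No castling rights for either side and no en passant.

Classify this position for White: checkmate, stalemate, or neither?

checkmate

White to move; white king on c1.
In check: yes, from the black queen on e1.
King squares — b1: attacked by Qe1; d1: attacked by Qe1; b2: attacked by Qf2; c2: attacked by Qf2; d2: attacked by Qe1.
Legal moves for White: none.
In check with no legal moves → checkmate.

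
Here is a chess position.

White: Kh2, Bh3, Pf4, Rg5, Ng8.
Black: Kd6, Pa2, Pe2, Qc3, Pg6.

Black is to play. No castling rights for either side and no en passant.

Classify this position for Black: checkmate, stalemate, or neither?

neither

Black to move; black king on d6.
In check: no.
Legal moves for Black include: Kc7, Kc6, Qh8, Qc8, Qg7, Qc7, Qf6, Qc6, Qe5, Qc5, Qa5, Qd4, Qc4, Qb4, Qxh3+, Qg3+, Qf3, Qe3, ... (list truncated; more exist).
Black has legal moves and is not in check → neither.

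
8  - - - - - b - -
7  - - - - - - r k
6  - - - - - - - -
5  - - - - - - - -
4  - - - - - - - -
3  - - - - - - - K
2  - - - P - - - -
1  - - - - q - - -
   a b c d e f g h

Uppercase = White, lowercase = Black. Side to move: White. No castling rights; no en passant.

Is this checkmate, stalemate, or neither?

neither

White to move; white king on h3.
In check: no.
Legal moves for White: Kh2, d3, d4.
White has 3 legal moves and is not in check → neither.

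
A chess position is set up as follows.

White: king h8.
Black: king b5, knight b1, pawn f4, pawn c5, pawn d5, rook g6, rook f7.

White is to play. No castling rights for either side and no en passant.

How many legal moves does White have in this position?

0

White to move; king on h8.
In check: no.
Legal moves: none.
Count: 0.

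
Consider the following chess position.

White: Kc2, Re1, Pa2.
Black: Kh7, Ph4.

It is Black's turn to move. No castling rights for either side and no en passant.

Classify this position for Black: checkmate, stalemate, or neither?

neither

Black to move; black king on h7.
In check: no.
Legal moves for Black: Kh8, Kg8, Kg7, Kh6, Kg6, h3.
Black has 6 legal moves and is not in check → neither.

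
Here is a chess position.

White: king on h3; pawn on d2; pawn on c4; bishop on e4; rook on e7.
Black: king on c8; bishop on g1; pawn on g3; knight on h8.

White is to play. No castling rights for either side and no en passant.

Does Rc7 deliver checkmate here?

After Rc7: black king on c8; in check: yes, from the white rook on c7.
Black has 3 legal replies: Kd8, Kb8, Kxc7.
In check but a legal move exists → not checkmate.

no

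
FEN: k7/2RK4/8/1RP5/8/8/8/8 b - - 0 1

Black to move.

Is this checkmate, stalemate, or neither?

Black to move; black king on a8.
In check: no.
King squares — a7: attacked by Rc7; b7: attacked by Rb5; b8: attacked by Rb5.
Legal moves for Black: none.
Not in check and no legal moves → stalemate.

stalemate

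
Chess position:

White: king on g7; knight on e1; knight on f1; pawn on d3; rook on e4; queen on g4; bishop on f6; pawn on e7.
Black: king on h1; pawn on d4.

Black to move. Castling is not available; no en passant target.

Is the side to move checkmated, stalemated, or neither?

Black to move; black king on h1.
In check: no.
King squares — g1: attacked by Qg4; g2: attacked by Ne1; h2: attacked by Nf1.
Legal moves for Black: none.
Not in check and no legal moves → stalemate.

stalemate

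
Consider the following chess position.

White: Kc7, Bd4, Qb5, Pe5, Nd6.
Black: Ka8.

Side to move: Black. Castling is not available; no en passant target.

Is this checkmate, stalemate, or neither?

stalemate

Black to move; black king on a8.
In check: no.
King squares — a7: attacked by Bd4; b7: attacked by Qb5; b8: attacked by Qb5.
Legal moves for Black: none.
Not in check and no legal moves → stalemate.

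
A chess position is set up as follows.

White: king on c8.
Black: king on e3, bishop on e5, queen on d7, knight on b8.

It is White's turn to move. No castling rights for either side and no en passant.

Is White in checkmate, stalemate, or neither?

checkmate

White to move; white king on c8.
In check: yes, from the black queen on d7.
King squares — b7: attacked by Qd7; c7: attacked by Be5; d7: attacked by Nb8; b8: attacked by Be5; d8: attacked by Qd7.
Legal moves for White: none.
In check with no legal moves → checkmate.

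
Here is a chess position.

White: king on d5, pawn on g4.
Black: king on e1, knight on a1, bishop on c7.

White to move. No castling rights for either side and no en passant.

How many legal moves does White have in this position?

White to move; king on d5.
In check: no.
Legal moves: Ke6, Kc6, Kc5, Ke4, Kd4, Kc4, g5.
Count: 7.

7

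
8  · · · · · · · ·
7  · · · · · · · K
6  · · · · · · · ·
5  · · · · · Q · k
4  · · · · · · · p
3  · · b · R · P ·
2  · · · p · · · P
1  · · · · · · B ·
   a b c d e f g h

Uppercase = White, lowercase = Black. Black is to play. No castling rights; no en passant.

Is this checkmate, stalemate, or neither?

checkmate

Black to move; black king on h5.
In check: yes, from the white queen on f5.
King squares — g4: attacked by Qf5; h4: own pawn; g5: attacked by Qf5; g6: attacked by Qf5; h6: attacked by Kh7.
Legal moves for Black: none.
In check with no legal moves → checkmate.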